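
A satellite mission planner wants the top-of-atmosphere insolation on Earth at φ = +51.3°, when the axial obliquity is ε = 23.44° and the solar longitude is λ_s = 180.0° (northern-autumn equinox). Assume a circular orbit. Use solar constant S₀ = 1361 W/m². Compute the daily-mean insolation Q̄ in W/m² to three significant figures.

Q̄ ≈ 271 W/m²

Solar declination: sin δ = sin ε · sin λ_s = sin 23.44° × sin 180.0° = 0.00000, so δ = +0.000°.
cos H₀ = −tan(+51.3°) tan(+0.000°) = -0.0000, H₀ = 1.5708 rad.
Bracket: H₀ sin φ sin δ + cos φ cos δ sin H₀ = 1.5708×0.78043×0.00000 + 0.62524×1.00000×1.00000 = 0.000000 + 0.625240 = 0.625240.
Q̄ = (S₀/π) × [bracket] = (1361/π) × 0.625240 = 270.9 W/m².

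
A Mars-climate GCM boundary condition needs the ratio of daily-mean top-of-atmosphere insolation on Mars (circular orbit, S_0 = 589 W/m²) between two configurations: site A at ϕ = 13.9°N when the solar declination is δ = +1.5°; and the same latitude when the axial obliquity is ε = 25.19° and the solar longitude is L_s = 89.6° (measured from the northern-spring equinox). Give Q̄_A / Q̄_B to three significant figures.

Q̄_A / Q̄_B ≈ 0.938

— Configuration A (ϕ=+13.9°):
cos h₀ = −tan(+13.9°) tan(+1.500°) = -0.0065, h₀ = 1.5773 rad.
Bracket: h₀ sin ϕ sin δ + cos ϕ cos δ sin h₀ = 1.5773×0.24023×0.02618 + 0.97072×0.99966×0.99998 = 0.009920 + 0.970371 = 0.980291.
Q̄ = (S_0/π) × [bracket] = (589/π) × 0.980291 = 183.79 W/m².
— Configuration B (ϕ=+13.9°):
Solar declination: sin δ = sin ε · sin L_s = sin 25.19° × sin 89.6° = 0.42561, so δ = +25.189°.
cos h₀ = −tan(+13.9°) tan(+25.189°) = -0.1164, h₀ = 1.6875 rad.
Bracket: h₀ sin ϕ sin δ + cos ϕ cos δ sin h₀ = 1.6875×0.24023×0.42561 + 0.97072×0.90491×0.99320 = 0.172537 + 0.872441 = 1.044978.
Q̄ = (S_0/π) × [bracket] = (589/π) × 1.044978 = 195.92 W/m².
Ratio Q̄_A / Q̄_B = 183.79 / 195.92 = 0.9381.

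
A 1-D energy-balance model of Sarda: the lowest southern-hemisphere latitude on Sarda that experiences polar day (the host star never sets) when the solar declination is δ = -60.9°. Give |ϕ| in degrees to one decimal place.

|ϕ| = 29.1°

Polar day requires cos h₀ = −tan ϕ tan δ ≤ −1, i.e. tan ϕ tan δ ≥ 1.
The boundary is |tan ϕ| · |tan δ| = 1, so |ϕ| = 90° − |δ| = 90° − 60.9° = 29.1° in the southern hemisphere.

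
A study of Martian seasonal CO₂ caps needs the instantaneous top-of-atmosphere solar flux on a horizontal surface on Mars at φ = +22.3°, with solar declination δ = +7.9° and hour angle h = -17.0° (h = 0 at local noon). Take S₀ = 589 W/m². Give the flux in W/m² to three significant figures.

cos θ_z = sin φ sin δ + cos φ cos δ cos h = 0.052154 + 0.876385 = 0.928539.
Flux = S₀ · cos θ_z = 589 × 0.928539 = 546.9 W/m².

547 W/m²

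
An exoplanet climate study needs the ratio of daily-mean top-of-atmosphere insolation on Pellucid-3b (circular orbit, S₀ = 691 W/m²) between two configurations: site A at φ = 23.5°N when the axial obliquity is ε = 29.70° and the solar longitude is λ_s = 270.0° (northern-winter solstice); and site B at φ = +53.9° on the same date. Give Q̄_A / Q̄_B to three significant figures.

Q̄_A / Q̄_B ≈ 10.3

— Configuration A (φ=+23.5°):
Solar declination: sin δ = sin ε · sin λ_s = sin 29.70° × sin 270.0° = -0.49546, so δ = -29.700°.
cos H₀ = −tan(+23.5°) tan(-29.700°) = 0.2480, H₀ = 1.3202 rad.
Bracket: H₀ sin φ sin δ + cos φ cos δ sin H₀ = 1.3202×0.39875×-0.49546 + 0.91706×0.86863×0.96876 = -0.260825 + 0.771700 = 0.510875.
Q̄ = (S₀/π) × [bracket] = (691/π) × 0.510875 = 112.37 W/m².
— Configuration B (φ=+53.9°):
cos H₀ = −tan(+53.9°) tan(-29.700°) = 0.7822, H₀ = 0.6726 rad.
Bracket: H₀ sin φ sin δ + cos φ cos δ sin H₀ = 0.6726×0.80799×-0.49546 + 0.58920×0.86863×0.62303 = -0.269260 + 0.318865 = 0.049605.
Q̄ = (S₀/π) × [bracket] = (691/π) × 0.049605 = 10.911 W/m².
Ratio Q̄_A / Q̄_B = 112.37 / 10.911 = 10.30.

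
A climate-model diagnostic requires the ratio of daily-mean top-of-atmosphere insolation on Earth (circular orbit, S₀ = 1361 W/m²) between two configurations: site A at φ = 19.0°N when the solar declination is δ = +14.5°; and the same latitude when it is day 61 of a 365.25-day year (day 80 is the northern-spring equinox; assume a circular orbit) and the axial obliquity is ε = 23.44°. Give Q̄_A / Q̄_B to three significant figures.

— Configuration A (φ=+19.0°):
cos H₀ = −tan(+19.0°) tan(+14.500°) = -0.0890, H₀ = 1.6600 rad.
Bracket: H₀ sin φ sin δ + cos φ cos δ sin H₀ = 1.6600×0.32557×0.25038 + 0.94552×0.96815×0.99603 = 0.135317 + 0.911771 = 1.047088.
Q̄ = (S₀/π) × [bracket] = (1361/π) × 1.047088 = 453.62 W/m².
— Configuration B (φ=+19.0°):
Solar longitude: λ_s = 360° × (61 − 80)/365.25 = -18.727°, i.e. -18.727° + 360° = 341.273°.
sin δ = sin 23.44° × sin 341.273° = -0.12771, so δ = -7.337°.
cos H₀ = −tan(+19.0°) tan(-7.337°) = 0.0443, H₀ = 1.5264 rad.
Bracket: H₀ sin φ sin δ + cos φ cos δ sin H₀ = 1.5264×0.32557×-0.12771 + 0.94552×0.99181×0.99902 = -0.063465 + 0.936857 = 0.873392.
Q̄ = (S₀/π) × [bracket] = (1361/π) × 0.873392 = 378.37 W/m².
Ratio Q̄_A / Q̄_B = 453.62 / 378.37 = 1.199.

Q̄_A / Q̄_B ≈ 1.20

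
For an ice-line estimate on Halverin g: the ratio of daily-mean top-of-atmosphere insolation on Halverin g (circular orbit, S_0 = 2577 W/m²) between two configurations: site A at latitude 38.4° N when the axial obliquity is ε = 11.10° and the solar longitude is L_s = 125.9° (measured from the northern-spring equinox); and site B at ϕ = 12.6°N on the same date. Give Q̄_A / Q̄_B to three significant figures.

— Configuration A (ϕ=+38.4°):
Solar declination: sin δ = sin ε · sin L_s = sin 11.10° × sin 125.9° = 0.15595, so δ = +8.972°.
cos h₀ = −tan(+38.4°) tan(+8.972°) = -0.1251, h₀ = 1.6963 rad.
Bracket: h₀ sin ϕ sin δ + cos ϕ cos δ sin h₀ = 1.6963×0.62115×0.15595 + 0.78369×0.98776×0.99214 = 0.164318 + 0.768013 = 0.932331.
Q̄ = (S_0/π) × [bracket] = (2577/π) × 0.932331 = 764.78 W/m².
— Configuration B (ϕ=+12.6°):
cos h₀ = −tan(+12.6°) tan(+8.972°) = -0.0353, h₀ = 1.6061 rad.
Bracket: h₀ sin ϕ sin δ + cos ϕ cos δ sin h₀ = 1.6061×0.21814×0.15595 + 0.97592×0.98776×0.99938 = 0.054638 + 0.963377 = 1.018015.
Q̄ = (S_0/π) × [bracket] = (2577/π) × 1.018015 = 835.06 W/m².
Ratio Q̄_A / Q̄_B = 764.78 / 835.06 = 0.9158.

Q̄_A / Q̄_B ≈ 0.916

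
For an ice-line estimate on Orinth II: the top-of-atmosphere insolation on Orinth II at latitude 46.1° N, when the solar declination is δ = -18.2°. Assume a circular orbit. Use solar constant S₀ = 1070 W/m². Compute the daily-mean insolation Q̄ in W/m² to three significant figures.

Q̄ ≈ 117 W/m²

cos H₀ = −tan(+46.1°) tan(-18.200°) = 0.3417, H₀ = 1.2221 rad.
Bracket: H₀ sin φ sin δ + cos φ cos δ sin H₀ = 1.2221×0.72055×-0.31233 + 0.69340×0.94997×0.93982 = -0.275033 + 0.619068 = 0.344035.
Q̄ = (S₀/π) × [bracket] = (1070/π) × 0.344035 = 117.2 W/m².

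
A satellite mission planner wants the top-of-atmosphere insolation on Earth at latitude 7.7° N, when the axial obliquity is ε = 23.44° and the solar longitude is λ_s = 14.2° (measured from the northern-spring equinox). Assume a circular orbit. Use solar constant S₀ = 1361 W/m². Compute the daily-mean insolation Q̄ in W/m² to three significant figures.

Solar declination: sin δ = sin ε · sin λ_s = sin 23.44° × sin 14.2° = 0.09758, so δ = +5.600°.
cos H₀ = −tan(+7.7°) tan(+5.600°) = -0.0133, H₀ = 1.5841 rad.
Bracket: H₀ sin φ sin δ + cos φ cos δ sin H₀ = 1.5841×0.13399×0.09758 + 0.99098×0.99523×0.99991 = 0.020712 + 0.986164 = 1.006876.
Q̄ = (S₀/π) × [bracket] = (1361/π) × 1.006876 = 436.2 W/m².

Q̄ ≈ 436 W/m²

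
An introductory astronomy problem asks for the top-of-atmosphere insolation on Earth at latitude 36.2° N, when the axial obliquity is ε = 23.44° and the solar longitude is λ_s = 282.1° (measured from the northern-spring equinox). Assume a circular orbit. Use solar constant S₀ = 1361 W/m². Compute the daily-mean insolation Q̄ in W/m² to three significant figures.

Q̄ ≈ 181 W/m²

Solar declination: sin δ = sin ε · sin λ_s = sin 23.44° × sin 282.1° = -0.38895, so δ = -22.889°.
cos H₀ = −tan(+36.2°) tan(-22.889°) = 0.3090, H₀ = 1.2567 rad.
Bracket: H₀ sin φ sin δ + cos φ cos δ sin H₀ = 1.2567×0.59061×-0.38895 + 0.80696×0.92126×0.95106 = -0.288686 + 0.707037 = 0.418351.
Q̄ = (S₀/π) × [bracket] = (1361/π) × 0.418351 = 181.2 W/m².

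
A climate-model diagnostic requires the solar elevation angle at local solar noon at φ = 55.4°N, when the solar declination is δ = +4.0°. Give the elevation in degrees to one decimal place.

38.6°

At local noon the hour angle is zero, so the zenith angle equals |φ − δ| = |+55.4° − (+4.000°)| = 51.400°.
Elevation = 90° − 51.400° = 38.6°.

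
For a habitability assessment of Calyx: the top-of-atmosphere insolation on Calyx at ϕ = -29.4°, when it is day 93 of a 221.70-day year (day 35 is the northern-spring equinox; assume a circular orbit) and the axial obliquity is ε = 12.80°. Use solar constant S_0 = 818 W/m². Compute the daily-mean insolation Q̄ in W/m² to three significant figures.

Solar longitude: L_s = 360° × (93 − 35)/221.70 = 94.181°.
sin δ = sin 12.80° × sin 94.181° = 0.22096, so δ = +12.765°.
cos h₀ = −tan(-29.4°) tan(+12.765°) = 0.1277, h₀ = 1.4428 rad.
Bracket: h₀ sin ϕ sin δ + cos ϕ cos δ sin h₀ = 1.4428×-0.49090×0.22096 + 0.87121×0.97528×0.99182 = -0.156499 + 0.842723 = 0.686224.
Q̄ = (S_0/π) × [bracket] = (818/π) × 0.686224 = 178.7 W/m².

Q̄ ≈ 179 W/m²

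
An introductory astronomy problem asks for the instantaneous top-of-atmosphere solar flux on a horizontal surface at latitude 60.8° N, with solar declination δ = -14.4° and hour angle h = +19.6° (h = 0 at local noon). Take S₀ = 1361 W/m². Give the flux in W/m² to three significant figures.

310 W/m²

cos θ_z = sin φ sin δ + cos φ cos δ cos h = -0.217087 + 0.445153 = 0.228066.
Flux = S₀ · cos θ_z = 1361 × 0.228066 = 310.4 W/m².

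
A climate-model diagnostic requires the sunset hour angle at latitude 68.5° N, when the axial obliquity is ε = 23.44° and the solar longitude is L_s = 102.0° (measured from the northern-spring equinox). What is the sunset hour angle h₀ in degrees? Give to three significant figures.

Solar declination: sin δ = sin ε · sin L_s = sin 23.44° × sin 102.0° = 0.38910, so δ = +22.898°.
Sunrise equation: cos h₀ = −tan ϕ · tan δ = -1.0723 ≤ −1, so the Sun never sets (polar day) and h₀ = π.

h₀ = 180°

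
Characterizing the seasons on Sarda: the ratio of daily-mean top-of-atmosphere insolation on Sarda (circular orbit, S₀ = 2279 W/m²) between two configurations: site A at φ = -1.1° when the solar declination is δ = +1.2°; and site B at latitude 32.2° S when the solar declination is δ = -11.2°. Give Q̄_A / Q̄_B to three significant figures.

— Configuration A (φ=-1.1°):
cos H₀ = −tan(-1.1°) tan(+1.200°) = 0.0004, H₀ = 1.5704 rad.
Bracket: H₀ sin φ sin δ + cos φ cos δ sin H₀ = 1.5704×-0.01920×0.02094 + 0.99982×0.99978×1.00000 = -0.000631 + 0.999600 = 0.998969.
Q̄ = (S₀/π) × [bracket] = (2279/π) × 0.998969 = 724.68 W/m².
— Configuration B (φ=-32.2°):
cos H₀ = −tan(-32.2°) tan(-11.200°) = -0.1247, H₀ = 1.6958 rad.
Bracket: H₀ sin φ sin δ + cos φ cos δ sin H₀ = 1.6958×-0.53288×-0.19423 + 0.84619×0.98096×0.99220 = 0.175517 + 0.823604 = 0.999121.
Q̄ = (S₀/π) × [bracket] = (2279/π) × 0.999121 = 724.79 W/m².
Ratio Q̄_A / Q̄_B = 724.68 / 724.79 = 0.9998.

Q̄_A / Q̄_B ≈ 1.00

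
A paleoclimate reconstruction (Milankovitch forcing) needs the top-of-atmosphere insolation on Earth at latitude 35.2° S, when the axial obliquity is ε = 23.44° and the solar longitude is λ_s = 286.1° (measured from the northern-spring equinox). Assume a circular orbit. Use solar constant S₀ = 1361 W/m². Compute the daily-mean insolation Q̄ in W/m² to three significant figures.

Solar declination: sin δ = sin ε · sin λ_s = sin 23.44° × sin 286.1° = -0.38219, so δ = -22.469°.
cos H₀ = −tan(-35.2°) tan(-22.469°) = -0.2918, H₀ = 1.8669 rad.
Bracket: H₀ sin φ sin δ + cos φ cos δ sin H₀ = 1.8669×-0.57643×-0.38219 + 0.81714×0.92409×0.95649 = 0.411289 + 0.722256 = 1.133545.
Q̄ = (S₀/π) × [bracket] = (1361/π) × 1.133545 = 491.1 W/m².

Q̄ ≈ 491 W/m²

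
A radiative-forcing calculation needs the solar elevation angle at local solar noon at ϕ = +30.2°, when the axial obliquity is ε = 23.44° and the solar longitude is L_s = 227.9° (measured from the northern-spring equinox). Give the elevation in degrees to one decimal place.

42.6°

Solar declination: sin δ = sin ε · sin L_s = sin 23.44° × sin 227.9° = -0.29515, so δ = -17.166°.
At local noon the hour angle is zero, so the zenith angle equals |ϕ − δ| = |+30.2° − (-17.166°)| = 47.366°.
Elevation = 90° − 47.366° = 42.6°.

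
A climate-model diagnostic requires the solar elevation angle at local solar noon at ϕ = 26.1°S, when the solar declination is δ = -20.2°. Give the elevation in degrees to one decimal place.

84.1°

At local noon the hour angle is zero, so the zenith angle equals |ϕ − δ| = |-26.1° − (-20.200°)| = 5.900°.
Elevation = 90° − 5.900° = 84.1°.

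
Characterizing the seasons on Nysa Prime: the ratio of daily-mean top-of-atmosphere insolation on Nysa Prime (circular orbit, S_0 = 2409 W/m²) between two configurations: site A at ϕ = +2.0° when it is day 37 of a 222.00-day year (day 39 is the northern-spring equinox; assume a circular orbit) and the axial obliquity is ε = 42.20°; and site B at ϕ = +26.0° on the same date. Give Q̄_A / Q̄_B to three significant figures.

— Configuration A (ϕ=+2.0°):
Solar longitude: L_s = 360° × (37 − 39)/222.00 = -3.243°, i.e. -3.243° + 360° = 356.757°.
sin δ = sin 42.20° × sin 356.757° = -0.03800, so δ = -2.178°.
cos h₀ = −tan(+2.0°) tan(-2.178°) = 0.0013, h₀ = 1.5695 rad.
Bracket: h₀ sin ϕ sin δ + cos ϕ cos δ sin h₀ = 1.5695×0.03490×-0.03800 + 0.99939×0.99928×1.00000 = -0.002081 + 0.998670 = 0.996589.
Q̄ = (S_0/π) × [bracket] = (2409/π) × 0.996589 = 764.19 W/m².
— Configuration B (ϕ=+26.0°):
cos h₀ = −tan(+26.0°) tan(-2.178°) = 0.0185, h₀ = 1.5522 rad.
Bracket: h₀ sin ϕ sin δ + cos ϕ cos δ sin h₀ = 1.5522×0.43837×-0.03800 + 0.89879×0.99928×0.99983 = -0.025857 + 0.897990 = 0.872133.
Q̄ = (S_0/π) × [bracket] = (2409/π) × 0.872133 = 668.76 W/m².
Ratio Q̄_A / Q̄_B = 764.19 / 668.76 = 1.143.

Q̄_A / Q̄_B ≈ 1.14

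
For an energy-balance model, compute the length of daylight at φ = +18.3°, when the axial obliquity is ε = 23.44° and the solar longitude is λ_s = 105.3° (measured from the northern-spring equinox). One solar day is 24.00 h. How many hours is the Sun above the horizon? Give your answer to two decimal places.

13.05 h

Solar declination: sin δ = sin ε · sin λ_s = sin 23.44° × sin 105.3° = 0.38369, so δ = +22.562°.
cos H₀ = −tan φ · tan δ = −tan(+18.3°) × tan(+22.562°) = -0.1374, so H₀ = 1.7086 rad = 97.90°.
Daylight = 2H₀/(2π) × 24.00 h = (1.7086/π) × 24.00 = 13.05 h.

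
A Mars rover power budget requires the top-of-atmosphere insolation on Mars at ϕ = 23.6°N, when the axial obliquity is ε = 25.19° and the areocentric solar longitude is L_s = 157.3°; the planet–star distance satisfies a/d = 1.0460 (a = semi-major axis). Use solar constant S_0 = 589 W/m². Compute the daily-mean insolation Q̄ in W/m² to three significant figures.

sin δ = sin 25.19° × sin 157.3° = 0.16425, so δ = +9.454°.
cos h₀ = −tan(+23.6°) tan(+9.454°) = -0.0727, h₀ = 1.6436 rad.
Bracket: h₀ sin ϕ sin δ + cos ϕ cos δ sin h₀ = 1.6436×0.40035×0.16425 + 0.91636×0.98642×0.99735 = 0.108079 + 0.901520 = 1.009599.
Inverse-square distance factor (a/d)² = 1.0460² = 1.094116.
Q̄ = (S_0/π) × 1.094116 × [bracket] = (589/π) × 1.094116 × 1.009599 = 207.1 W/m².

Q̄ ≈ 207 W/m²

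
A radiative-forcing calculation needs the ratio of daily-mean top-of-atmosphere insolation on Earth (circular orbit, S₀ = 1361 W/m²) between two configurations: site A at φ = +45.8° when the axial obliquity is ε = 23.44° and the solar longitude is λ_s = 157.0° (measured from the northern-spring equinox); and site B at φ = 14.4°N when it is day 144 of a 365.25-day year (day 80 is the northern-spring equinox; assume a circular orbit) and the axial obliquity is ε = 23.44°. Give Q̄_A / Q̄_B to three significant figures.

Q̄_A / Q̄_B ≈ 0.832

— Configuration A (φ=+45.8°):
Solar declination: sin δ = sin ε · sin λ_s = sin 23.44° × sin 157.0° = 0.15543, so δ = +8.942°.
cos H₀ = −tan(+45.8°) tan(+8.942°) = -0.1618, H₀ = 1.7333 rad.
Bracket: H₀ sin φ sin δ + cos φ cos δ sin H₀ = 1.7333×0.71691×0.15543 + 0.69717×0.98785×0.98682 = 0.193140 + 0.679622 = 0.872762.
Q̄ = (S₀/π) × [bracket] = (1361/π) × 0.872762 = 378.10 W/m².
— Configuration B (φ=+14.4°):
Solar longitude: λ_s = 360° × (144 − 80)/365.25 = 63.080°.
sin δ = sin 23.44° × sin 63.080° = 0.35468, so δ = +20.774°.
cos H₀ = −tan(+14.4°) tan(+20.774°) = -0.0974, H₀ = 1.6684 rad.
Bracket: H₀ sin φ sin δ + cos φ cos δ sin H₀ = 1.6684×0.24869×0.35468 + 0.96858×0.93499×0.99525 = 0.147162 + 0.901311 = 1.048473.
Q̄ = (S₀/π) × [bracket] = (1361/π) × 1.048473 = 454.22 W/m².
Ratio Q̄_A / Q̄_B = 378.10 / 454.22 = 0.8324.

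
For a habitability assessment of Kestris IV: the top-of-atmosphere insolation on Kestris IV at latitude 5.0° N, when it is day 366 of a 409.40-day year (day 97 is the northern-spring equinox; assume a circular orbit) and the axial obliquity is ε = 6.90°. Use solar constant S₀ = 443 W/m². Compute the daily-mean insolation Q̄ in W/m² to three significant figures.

Q̄ ≈ 138 W/m²

Solar longitude: λ_s = 360° × (366 − 97)/409.40 = 236.541°.
sin δ = sin 6.90° × sin 236.541° = -0.10023, so δ = -5.752°.
cos H₀ = −tan(+5.0°) tan(-5.752°) = 0.0088, H₀ = 1.5620 rad.
Bracket: H₀ sin φ sin δ + cos φ cos δ sin H₀ = 1.5620×0.08716×-0.10023 + 0.99619×0.99496×0.99996 = -0.013646 + 0.991130 = 0.977484.
Q̄ = (S₀/π) × [bracket] = (443/π) × 0.977484 = 137.8 W/m².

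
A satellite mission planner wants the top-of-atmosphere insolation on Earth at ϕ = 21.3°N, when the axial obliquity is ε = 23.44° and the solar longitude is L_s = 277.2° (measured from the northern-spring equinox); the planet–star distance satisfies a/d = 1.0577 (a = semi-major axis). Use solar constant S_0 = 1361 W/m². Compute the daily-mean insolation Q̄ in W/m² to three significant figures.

Solar declination: sin δ = sin ε · sin L_s = sin 23.44° × sin 277.2° = -0.39465, so δ = -23.244°.
cos h₀ = −tan(+21.3°) tan(-23.244°) = 0.1675, h₀ = 1.4025 rad.
Bracket: h₀ sin ϕ sin δ + cos ϕ cos δ sin h₀ = 1.4025×0.36325×-0.39465 + 0.93169×0.91883×0.98588 = -0.201058 + 0.843977 = 0.642919.
Inverse-square distance factor (a/d)² = 1.0577² = 1.118729.
Q̄ = (S_0/π) × 1.118729 × [bracket] = (1361/π) × 1.118729 × 0.642919 = 311.6 W/m².

Q̄ ≈ 312 W/m²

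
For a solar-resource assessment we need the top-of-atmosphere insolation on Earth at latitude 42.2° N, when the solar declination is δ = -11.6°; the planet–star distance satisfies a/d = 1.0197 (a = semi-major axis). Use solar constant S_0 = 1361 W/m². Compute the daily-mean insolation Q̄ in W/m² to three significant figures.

Q̄ ≈ 237 W/m²

cos h₀ = −tan(+42.2°) tan(-11.600°) = 0.1861, h₀ = 1.3836 rad.
Bracket: h₀ sin ϕ sin δ + cos ϕ cos δ sin h₀ = 1.3836×0.67172×-0.20108 + 0.74080×0.97958×0.98253 = -0.186882 + 0.712995 = 0.526113.
Inverse-square distance factor (a/d)² = 1.0197² = 1.039788.
Q̄ = (S_0/π) × 1.039788 × [bracket] = (1361/π) × 1.039788 × 0.526113 = 237.0 W/m².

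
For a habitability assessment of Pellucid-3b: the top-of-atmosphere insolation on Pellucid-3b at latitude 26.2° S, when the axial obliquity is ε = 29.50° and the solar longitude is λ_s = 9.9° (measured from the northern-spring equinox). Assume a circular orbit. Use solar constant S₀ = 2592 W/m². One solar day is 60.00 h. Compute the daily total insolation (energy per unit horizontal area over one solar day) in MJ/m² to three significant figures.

149 MJ/m²

Solar declination: sin δ = sin ε · sin λ_s = sin 29.50° × sin 9.9° = 0.08466, so δ = +4.857°.
cos H₀ = −tan(-26.2°) tan(+4.857°) = 0.0418, H₀ = 1.5290 rad.
Bracket: H₀ sin φ sin δ + cos φ cos δ sin H₀ = 1.5290×-0.44151×0.08466 + 0.89726×0.99641×0.99913 = -0.057151 + 0.893261 = 0.836110.
Q̄ = (S₀/π) × [bracket] = (2592/π) × 0.836110 = 689.84 W/m².
Daily total = Q̄ × 60.00 h × 3600 s/h = 689.84 × 60.00 × 3600 / 10⁶ = 149.0 MJ/m².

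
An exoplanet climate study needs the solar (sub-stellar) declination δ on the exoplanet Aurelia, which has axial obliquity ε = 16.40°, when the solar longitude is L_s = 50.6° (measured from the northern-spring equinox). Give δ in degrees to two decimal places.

δ = +12.60°

sin δ = sin ε · sin L_s = sin 16.40° × sin 50.6° = 0.218175.
δ = arcsin(0.218175) = +12.60°.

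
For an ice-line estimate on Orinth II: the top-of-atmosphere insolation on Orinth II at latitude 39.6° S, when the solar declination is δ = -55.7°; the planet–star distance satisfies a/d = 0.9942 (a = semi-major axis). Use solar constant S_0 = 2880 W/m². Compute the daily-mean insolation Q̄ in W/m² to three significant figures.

cos h₀ = −tan(-39.6°) tan(-55.700°) = -1.2127 ≤ −1 ⇒ polar day, h₀ = π.
Bracket: h₀ sin ϕ sin δ + cos ϕ cos δ sin h₀ = 3.1416×-0.63742×-0.82610 + 0.77051×0.56353×0.00000 = 1.654281 + 0.000000 = 1.654281.
Inverse-square distance factor (a/d)² = 0.9942² = 0.988434.
Q̄ = (S_0/π) × 0.988434 × [bracket] = (2880/π) × 0.988434 × 1.654281 = 1499 W/m².

Q̄ ≈ 1.50e+03 W/m²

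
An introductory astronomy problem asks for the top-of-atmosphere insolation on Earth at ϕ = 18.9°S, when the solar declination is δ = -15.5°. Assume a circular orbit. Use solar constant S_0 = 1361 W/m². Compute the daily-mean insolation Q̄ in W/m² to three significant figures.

cos h₀ = −tan(-18.9°) tan(-15.500°) = -0.0949, h₀ = 1.6659 rad.
Bracket: h₀ sin ϕ sin δ + cos ϕ cos δ sin h₀ = 1.6659×-0.32392×-0.26724 + 0.94609×0.96363×0.99548 = 0.144208 + 0.907560 = 1.051768.
Q̄ = (S_0/π) × [bracket] = (1361/π) × 1.051768 = 455.6 W/m².

Q̄ ≈ 456 W/m²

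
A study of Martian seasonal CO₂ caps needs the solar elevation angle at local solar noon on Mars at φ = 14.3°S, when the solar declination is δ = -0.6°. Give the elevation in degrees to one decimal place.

76.3°

At local noon the hour angle is zero, so the zenith angle equals |φ − δ| = |-14.3° − (-0.600°)| = 13.700°.
Elevation = 90° − 13.700° = 76.3°.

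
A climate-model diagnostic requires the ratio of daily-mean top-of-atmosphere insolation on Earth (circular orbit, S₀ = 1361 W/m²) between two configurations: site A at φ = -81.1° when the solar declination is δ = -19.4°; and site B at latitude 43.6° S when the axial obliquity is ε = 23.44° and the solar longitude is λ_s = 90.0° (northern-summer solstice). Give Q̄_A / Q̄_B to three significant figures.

Q̄_A / Q̄_B ≈ 3.54

— Configuration A (φ=-81.1°):
cos H₀ = −tan(-81.1°) tan(-19.400°) = -2.2488 ≤ −1 ⇒ polar day, H₀ = π.
Bracket: H₀ sin φ sin δ + cos φ cos δ sin H₀ = 3.1416×-0.98796×-0.33216 + 0.15471×0.94322×0.00000 = 1.030950 + 0.000000 = 1.030950.
Q̄ = (S₀/π) × [bracket] = (1361/π) × 1.030950 = 446.63 W/m².
— Configuration B (φ=-43.6°):
Solar declination: sin δ = sin ε · sin λ_s = sin 23.44° × sin 90.0° = 0.39779, so δ = +23.440°.
cos H₀ = −tan(-43.6°) tan(+23.440°) = 0.4129, H₀ = 1.1452 rad.
Bracket: H₀ sin φ sin δ + cos φ cos δ sin H₀ = 1.1452×-0.68962×0.39779 + 0.72417×0.91748×0.91078 = -0.314156 + 0.605133 = 0.290977.
Q̄ = (S₀/π) × [bracket] = (1361/π) × 0.290977 = 126.06 W/m².
Ratio Q̄_A / Q̄_B = 446.63 / 126.06 = 3.543.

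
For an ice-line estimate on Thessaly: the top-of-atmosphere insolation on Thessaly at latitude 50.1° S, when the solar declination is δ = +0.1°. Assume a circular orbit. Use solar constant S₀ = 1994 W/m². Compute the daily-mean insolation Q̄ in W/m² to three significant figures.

cos H₀ = −tan(-50.1°) tan(+0.100°) = 0.0021, H₀ = 1.5687 rad.
Bracket: H₀ sin φ sin δ + cos φ cos δ sin H₀ = 1.5687×-0.76717×0.00175 + 0.64145×1.00000×1.00000 = -0.002106 + 0.641450 = 0.639344.
Q̄ = (S₀/π) × [bracket] = (1994/π) × 0.639344 = 405.8 W/m².

Q̄ ≈ 406 W/m²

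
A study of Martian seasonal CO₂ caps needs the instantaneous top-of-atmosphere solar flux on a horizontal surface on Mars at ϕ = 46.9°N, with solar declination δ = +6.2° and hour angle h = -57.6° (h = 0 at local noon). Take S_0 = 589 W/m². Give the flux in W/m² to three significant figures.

cos θ_z = sin ϕ sin δ + cos ϕ cos δ cos h = 0.078857 + 0.363975 = 0.442832.
Flux = S_0 · cos θ_z = 589 × 0.442832 = 260.8 W/m².

261 W/m²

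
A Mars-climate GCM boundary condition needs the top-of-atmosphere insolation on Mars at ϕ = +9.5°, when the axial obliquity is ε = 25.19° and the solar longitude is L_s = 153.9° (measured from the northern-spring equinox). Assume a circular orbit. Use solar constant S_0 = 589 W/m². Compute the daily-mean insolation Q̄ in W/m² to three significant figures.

Q̄ ≈ 191 W/m²

Solar declination: sin δ = sin ε · sin L_s = sin 25.19° × sin 153.9° = 0.18725, so δ = +10.792°.
cos h₀ = −tan(+9.5°) tan(+10.792°) = -0.0319, h₀ = 1.6027 rad.
Bracket: h₀ sin ϕ sin δ + cos ϕ cos δ sin h₀ = 1.6027×0.16505×0.18725 + 0.98629×0.98231×0.99949 = 0.049532 + 0.968348 = 1.017880.
Q̄ = (S_0/π) × [bracket] = (589/π) × 1.017880 = 190.8 W/m².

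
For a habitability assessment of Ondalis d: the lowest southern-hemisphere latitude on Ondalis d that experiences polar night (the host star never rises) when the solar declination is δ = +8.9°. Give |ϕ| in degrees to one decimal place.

|ϕ| = 81.1°

Polar night requires cos h₀ = −tan ϕ tan δ ≥ 1, i.e. tan ϕ tan δ ≤ −1.
The boundary is |tan ϕ| · |tan δ| = 1, so |ϕ| = 90° − |δ| = 90° − 8.9° = 81.1° in the southern hemisphere.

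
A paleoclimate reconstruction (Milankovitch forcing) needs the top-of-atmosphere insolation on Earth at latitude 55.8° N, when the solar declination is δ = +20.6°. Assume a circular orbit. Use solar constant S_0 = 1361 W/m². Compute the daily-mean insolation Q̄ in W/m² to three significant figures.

cos h₀ = −tan(+55.8°) tan(+20.600°) = -0.5531, h₀ = 2.1569 rad.
Bracket: h₀ sin ϕ sin δ + cos ϕ cos δ sin h₀ = 2.1569×0.82708×0.35184 + 0.56208×0.93606×0.83313 = 0.627658 + 0.438344 = 1.066002.
Q̄ = (S_0/π) × [bracket] = (1361/π) × 1.066002 = 461.8 W/m².

Q̄ ≈ 462 W/m²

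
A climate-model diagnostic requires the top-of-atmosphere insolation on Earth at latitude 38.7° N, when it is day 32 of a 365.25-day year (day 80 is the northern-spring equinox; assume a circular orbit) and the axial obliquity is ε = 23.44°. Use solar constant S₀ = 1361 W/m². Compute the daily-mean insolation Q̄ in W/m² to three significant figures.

Solar longitude: λ_s = 360° × (32 − 80)/365.25 = -47.310°, i.e. -47.310° + 360° = 312.690°.
sin δ = sin 23.44° × sin 312.690° = -0.29239, so δ = -17.001°.
cos H₀ = −tan(+38.7°) tan(-17.001°) = 0.2450, H₀ = 1.3233 rad.
Bracket: H₀ sin φ sin δ + cos φ cos δ sin H₀ = 1.3233×0.62524×-0.29239 + 0.78043×0.95630×0.96954 = -0.241918 + 0.723592 = 0.481674.
Q̄ = (S₀/π) × [bracket] = (1361/π) × 0.481674 = 208.7 W/m².

Q̄ ≈ 209 W/m²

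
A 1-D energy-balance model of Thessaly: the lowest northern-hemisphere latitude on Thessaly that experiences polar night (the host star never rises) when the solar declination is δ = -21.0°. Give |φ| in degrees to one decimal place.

|φ| = 69.0°

Polar night requires cos H₀ = −tan φ tan δ ≥ 1, i.e. tan φ tan δ ≤ −1.
The boundary is |tan φ| · |tan δ| = 1, so |φ| = 90° − |δ| = 90° − 21.0° = 69.0° in the northern hemisphere.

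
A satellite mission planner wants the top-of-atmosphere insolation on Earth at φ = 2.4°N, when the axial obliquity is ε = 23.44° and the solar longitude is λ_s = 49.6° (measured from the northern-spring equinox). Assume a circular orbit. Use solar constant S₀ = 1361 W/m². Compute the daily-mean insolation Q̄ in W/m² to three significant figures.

Solar declination: sin δ = sin ε · sin λ_s = sin 23.44° × sin 49.6° = 0.30293, so δ = +17.634°.
cos H₀ = −tan(+2.4°) tan(+17.634°) = -0.0133, H₀ = 1.5841 rad.
Bracket: H₀ sin φ sin δ + cos φ cos δ sin H₀ = 1.5841×0.04188×0.30293 + 0.99912×0.95301×0.99991 = 0.020097 + 0.952086 = 0.972183.
Q̄ = (S₀/π) × [bracket] = (1361/π) × 0.972183 = 421.2 W/m².

Q̄ ≈ 421 W/m²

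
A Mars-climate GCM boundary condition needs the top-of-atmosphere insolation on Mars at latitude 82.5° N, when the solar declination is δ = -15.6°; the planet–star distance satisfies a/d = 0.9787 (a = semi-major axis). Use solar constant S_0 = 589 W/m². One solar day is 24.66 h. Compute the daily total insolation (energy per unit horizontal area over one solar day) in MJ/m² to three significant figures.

0.00 MJ/m²

cos h₀ = −tan(+82.5°) tan(-15.600°) = 2.1208 ≥ 1 ⇒ polar night, h₀ = 0 and Q̄ = 0.
Inverse-square distance factor (a/d)² = 0.9787² = 0.957854.
Daily total = Q̄ × 24.66 h × 3600 s/h = 0.00 MJ/m².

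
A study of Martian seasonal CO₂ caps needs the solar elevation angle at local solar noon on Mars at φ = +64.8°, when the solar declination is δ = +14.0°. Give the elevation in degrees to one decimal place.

At local noon the hour angle is zero, so the zenith angle equals |φ − δ| = |+64.8° − (+14.000°)| = 50.800°.
Elevation = 90° − 50.800° = 39.2°.

39.2°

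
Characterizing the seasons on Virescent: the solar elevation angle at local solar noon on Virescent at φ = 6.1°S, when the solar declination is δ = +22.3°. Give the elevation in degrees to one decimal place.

61.6°

At local noon the hour angle is zero, so the zenith angle equals |φ − δ| = |-6.1° − (+22.300°)| = 28.400°.
Elevation = 90° − 28.400° = 61.6°.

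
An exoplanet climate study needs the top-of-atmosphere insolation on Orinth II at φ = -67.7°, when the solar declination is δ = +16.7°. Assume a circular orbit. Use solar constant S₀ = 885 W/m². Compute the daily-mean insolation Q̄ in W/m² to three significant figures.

Q̄ ≈ 13.6 W/m²

cos H₀ = −tan(-67.7°) tan(+16.700°) = 0.7315, H₀ = 0.7503 rad.
Bracket: H₀ sin φ sin δ + cos φ cos δ sin H₀ = 0.7503×-0.92521×0.28736 + 0.37946×0.95782×0.68183 = -0.199481 + 0.247814 = 0.048333.
Q̄ = (S₀/π) × [bracket] = (885/π) × 0.048333 = 13.62 W/m².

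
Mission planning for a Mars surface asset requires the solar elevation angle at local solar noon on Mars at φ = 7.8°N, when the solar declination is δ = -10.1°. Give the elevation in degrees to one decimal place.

At local noon the hour angle is zero, so the zenith angle equals |φ − δ| = |+7.8° − (-10.100°)| = 17.900°.
Elevation = 90° − 17.900° = 72.1°.

72.1°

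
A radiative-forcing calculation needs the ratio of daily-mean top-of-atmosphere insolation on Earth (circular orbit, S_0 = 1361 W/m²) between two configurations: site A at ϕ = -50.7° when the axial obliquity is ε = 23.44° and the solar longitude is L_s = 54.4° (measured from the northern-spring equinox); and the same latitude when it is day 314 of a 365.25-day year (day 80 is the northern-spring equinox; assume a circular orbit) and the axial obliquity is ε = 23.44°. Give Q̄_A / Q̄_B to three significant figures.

Q̄_A / Q̄_B ≈ 0.253

— Configuration A (ϕ=-50.7°):
Solar declination: sin δ = sin ε · sin L_s = sin 23.44° × sin 54.4° = 0.32344, so δ = +18.871°.
cos h₀ = −tan(-50.7°) tan(+18.871°) = 0.4176, h₀ = 1.1400 rad.
Bracket: h₀ sin ϕ sin δ + cos ϕ cos δ sin h₀ = 1.1400×-0.77384×0.32344 + 0.63338×0.94625×0.90862 = -0.285332 + 0.544569 = 0.259237.
Q̄ = (S_0/π) × [bracket] = (1361/π) × 0.259237 = 112.31 W/m².
— Configuration B (ϕ=-50.7°):
Solar longitude: L_s = 360° × (314 − 80)/365.25 = 230.637°.
sin δ = sin 23.44° × sin 230.637° = -0.30755, so δ = -17.911°.
cos h₀ = −tan(-50.7°) tan(-17.911°) = -0.3949, h₀ = 1.9767 rad.
Bracket: h₀ sin ϕ sin δ + cos ϕ cos δ sin h₀ = 1.9767×-0.77384×-0.30755 + 0.63338×0.95153×0.91873 = 0.470444 + 0.553700 = 1.024144.
Q̄ = (S_0/π) × [bracket] = (1361/π) × 1.024144 = 443.68 W/m².
Ratio Q̄_A / Q̄_B = 112.31 / 443.68 = 0.2531.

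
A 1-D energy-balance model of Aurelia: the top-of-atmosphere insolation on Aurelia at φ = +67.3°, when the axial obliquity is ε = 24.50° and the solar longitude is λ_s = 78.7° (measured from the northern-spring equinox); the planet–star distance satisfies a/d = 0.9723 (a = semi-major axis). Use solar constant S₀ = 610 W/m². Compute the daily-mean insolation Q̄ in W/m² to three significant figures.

Q̄ ≈ 216 W/m²

Solar declination: sin δ = sin ε · sin λ_s = sin 24.50° × sin 78.7° = 0.40665, so δ = +23.995°.
cos H₀ = −tan(+67.3°) tan(+23.995°) = -1.0641 ≤ −1 ⇒ polar day, H₀ = π.
Bracket: H₀ sin φ sin δ + cos φ cos δ sin H₀ = 3.1416×0.92254×0.40665 + 0.38591×0.91358×0.00000 = 1.178574 + 0.000000 = 1.178574.
Inverse-square distance factor (a/d)² = 0.9723² = 0.945367.
Q̄ = (S₀/π) × 0.945367 × [bracket] = (610/π) × 0.945367 × 1.178574 = 216.3 W/m².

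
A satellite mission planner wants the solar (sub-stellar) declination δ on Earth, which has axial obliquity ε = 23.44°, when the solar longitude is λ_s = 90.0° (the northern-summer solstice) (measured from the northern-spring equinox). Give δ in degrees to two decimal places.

sin δ = sin ε · sin λ_s = sin 23.44° × sin 90.0° = 0.397789.
δ = arcsin(0.397789) = +23.44°.

δ = +23.44°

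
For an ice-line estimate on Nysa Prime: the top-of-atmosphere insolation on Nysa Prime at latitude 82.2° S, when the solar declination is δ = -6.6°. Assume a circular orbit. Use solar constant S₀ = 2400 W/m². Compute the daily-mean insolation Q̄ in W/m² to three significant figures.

cos H₀ = −tan(-82.2°) tan(-6.600°) = -0.8447, H₀ = 2.5767 rad.
Bracket: H₀ sin φ sin δ + cos φ cos δ sin H₀ = 2.5767×-0.99075×-0.11494 + 0.13572×0.99337×0.53530 = 0.293426 + 0.072169 = 0.365595.
Q̄ = (S₀/π) × [bracket] = (2400/π) × 0.365595 = 279.3 W/m².

Q̄ ≈ 279 W/m²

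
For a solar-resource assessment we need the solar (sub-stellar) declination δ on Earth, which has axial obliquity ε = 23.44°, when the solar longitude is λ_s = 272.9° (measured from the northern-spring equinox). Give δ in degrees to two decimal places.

δ = -23.41°

sin δ = sin ε · sin λ_s = sin 23.44° × sin 272.9° = -0.397279.
δ = arcsin(-0.397279) = -23.41°.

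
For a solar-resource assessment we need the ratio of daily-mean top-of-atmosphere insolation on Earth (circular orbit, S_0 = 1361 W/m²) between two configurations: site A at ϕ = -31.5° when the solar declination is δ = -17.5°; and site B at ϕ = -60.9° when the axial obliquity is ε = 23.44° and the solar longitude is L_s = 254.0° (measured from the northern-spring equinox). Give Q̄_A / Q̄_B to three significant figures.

Q̄_A / Q̄_B ≈ 0.973

— Configuration A (ϕ=-31.5°):
cos h₀ = −tan(-31.5°) tan(-17.500°) = -0.1932, h₀ = 1.7652 rad.
Bracket: h₀ sin ϕ sin δ + cos ϕ cos δ sin h₀ = 1.7652×-0.52250×-0.30071 + 0.85264×0.95372×0.98116 = 0.277350 + 0.797860 = 1.075210.
Q̄ = (S_0/π) × [bracket] = (1361/π) × 1.075210 = 465.80 W/m².
— Configuration B (ϕ=-60.9°):
Solar declination: sin δ = sin ε · sin L_s = sin 23.44° × sin 254.0° = -0.38238, so δ = -22.481°.
cos h₀ = −tan(-60.9°) tan(-22.481°) = -0.7435, h₀ = 2.4091 rad.
Bracket: h₀ sin ϕ sin δ + cos ϕ cos δ sin h₀ = 2.4091×-0.87377×-0.38238 + 0.48634×0.92401×0.66873 = 0.804910 + 0.300516 = 1.105426.
Q̄ = (S_0/π) × [bracket] = (1361/π) × 1.105426 = 478.89 W/m².
Ratio Q̄_A / Q̄_B = 465.80 / 478.89 = 0.9727.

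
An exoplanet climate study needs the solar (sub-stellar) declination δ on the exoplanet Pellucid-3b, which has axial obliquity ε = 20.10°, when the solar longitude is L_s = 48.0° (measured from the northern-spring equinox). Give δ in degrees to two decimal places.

sin δ = sin ε · sin L_s = sin 20.10° × sin 48.0° = 0.255389.
δ = arcsin(0.255389) = +14.80°.

δ = +14.80°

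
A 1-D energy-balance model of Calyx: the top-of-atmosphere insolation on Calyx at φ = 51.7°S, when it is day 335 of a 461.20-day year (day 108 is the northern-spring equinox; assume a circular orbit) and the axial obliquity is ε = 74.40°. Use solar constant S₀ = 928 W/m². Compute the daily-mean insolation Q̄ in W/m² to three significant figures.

Solar longitude: λ_s = 360° × (335 − 108)/461.20 = 177.190°.
sin δ = sin 74.40° × sin 177.190° = 0.04722, so δ = +2.706°.
cos H₀ = −tan(-51.7°) tan(+2.706°) = 0.0599, H₀ = 1.5109 rad.
Bracket: H₀ sin φ sin δ + cos φ cos δ sin H₀ = 1.5109×-0.78478×0.04722 + 0.61978×0.99888×0.99821 = -0.055990 + 0.617978 = 0.561988.
Q̄ = (S₀/π) × [bracket] = (928/π) × 0.561988 = 166.0 W/m².

Q̄ ≈ 166 W/m²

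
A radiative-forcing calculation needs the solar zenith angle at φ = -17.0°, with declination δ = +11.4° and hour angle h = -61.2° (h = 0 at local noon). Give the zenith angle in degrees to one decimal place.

cos θ_z = sin φ sin δ + cos φ cos δ cos h = -0.057789 + 0.451614 = 0.393825.
θ_z = arccos(0.393825) = 66.8°.

θ_z = 66.8°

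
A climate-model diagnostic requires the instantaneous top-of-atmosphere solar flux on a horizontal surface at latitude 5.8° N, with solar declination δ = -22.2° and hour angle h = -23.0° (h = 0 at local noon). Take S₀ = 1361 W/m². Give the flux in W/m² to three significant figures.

cos θ_z = sin φ sin δ + cos φ cos δ cos h = -0.038183 + 0.847905 = 0.809722.
Flux = S₀ · cos θ_z = 1361 × 0.809722 = 1102 W/m².

1.10e+03 W/m²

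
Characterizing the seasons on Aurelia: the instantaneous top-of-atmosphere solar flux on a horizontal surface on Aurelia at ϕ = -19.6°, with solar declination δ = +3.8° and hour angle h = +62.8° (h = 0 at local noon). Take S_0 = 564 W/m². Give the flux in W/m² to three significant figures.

230 W/m²

cos θ_z = sin ϕ sin δ + cos ϕ cos δ cos h = -0.022232 + 0.429666 = 0.407434.
Flux = S_0 · cos θ_z = 564 × 0.407434 = 229.8 W/m².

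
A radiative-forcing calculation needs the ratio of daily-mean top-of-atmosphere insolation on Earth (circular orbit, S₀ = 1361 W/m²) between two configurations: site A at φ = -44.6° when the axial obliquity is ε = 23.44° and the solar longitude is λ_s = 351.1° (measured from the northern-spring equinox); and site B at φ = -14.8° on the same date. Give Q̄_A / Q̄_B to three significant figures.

Q̄_A / Q̄_B ≈ 0.788

— Configuration A (φ=-44.6°):
Solar declination: sin δ = sin ε · sin λ_s = sin 23.44° × sin 351.1° = -0.06154, so δ = -3.528°.
cos H₀ = −tan(-44.6°) tan(-3.528°) = -0.0608, H₀ = 1.6316 rad.
Bracket: H₀ sin φ sin δ + cos φ cos δ sin H₀ = 1.6316×-0.70215×-0.06154 + 0.71203×0.99810×0.99815 = 0.070502 + 0.709362 = 0.779864.
Q̄ = (S₀/π) × [bracket] = (1361/π) × 0.779864 = 337.85 W/m².
— Configuration B (φ=-14.8°):
cos H₀ = −tan(-14.8°) tan(-3.528°) = -0.0163, H₀ = 1.5871 rad.
Bracket: H₀ sin φ sin δ + cos φ cos δ sin H₀ = 1.5871×-0.25545×-0.06154 + 0.96682×0.99810×0.99987 = 0.024950 + 0.964858 = 0.989808.
Q̄ = (S₀/π) × [bracket] = (1361/π) × 0.989808 = 428.80 W/m².
Ratio Q̄_A / Q̄_B = 337.85 / 428.80 = 0.7879.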